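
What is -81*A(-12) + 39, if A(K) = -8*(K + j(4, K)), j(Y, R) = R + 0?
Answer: -15513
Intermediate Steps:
j(Y, R) = R
A(K) = -16*K (A(K) = -8*(K + K) = -16*K)
-81*A(-12) + 39 = -(-1296)*(-12) + 39 = -81*192 + 39 = -15552 + 39 = -15513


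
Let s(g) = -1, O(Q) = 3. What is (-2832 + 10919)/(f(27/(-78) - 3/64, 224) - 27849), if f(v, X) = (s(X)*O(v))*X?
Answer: -8087/28521 ≈ -0.28355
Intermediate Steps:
f(v, X) = -3*X (f(v, X) = (-1*3)*X = -3*X)
(-2832 + 10919)/(f(27/(-78) - 3/64, 224) - 27849) = (-2832 + 10919)/(-3*224 - 27849) = 8087/(-672 - 27849) = 8087/(-28521) = 8087*(-1/28521) = -8087/28521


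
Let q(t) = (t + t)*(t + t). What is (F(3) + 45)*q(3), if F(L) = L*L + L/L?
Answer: 1980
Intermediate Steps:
q(t) = 4*t² (q(t) = (2*t)*(2*t) = 4*t²)
F(L) = 1 + L² (F(L) = L² + 1 = 1 + L²)
(F(3) + 45)*q(3) = ((1 + 3²) + 45)*(4*3²) = ((1 + 9) + 45)*(4*9) = (10 + 45)*36 = 55*36 = 1980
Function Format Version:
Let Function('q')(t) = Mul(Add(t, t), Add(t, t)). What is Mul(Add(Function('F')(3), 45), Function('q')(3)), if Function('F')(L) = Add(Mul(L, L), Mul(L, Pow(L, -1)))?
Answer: 1980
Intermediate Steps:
Function('q')(t) = Mul(4, Pow(t, 2)) (Function('q')(t) = Mul(Mul(2, t), Mul(2, t)) = Mul(4, Pow(t, 2)))
Function('F')(L) = Add(1, Pow(L, 2)) (Function('F')(L) = Add(Pow(L, 2), 1) = Add(1, Pow(L, 2)))
Mul(Add(Function('F')(3), 45), Function('q')(3)) = Mul(Add(Add(1, Pow(3, 2)), 45), Mul(4, Pow(3, 2))) = Mul(Add(Add(1, 9), 45), Mul(4, 9)) = Mul(Add(10, 45), 36) = Mul(55, 36) = 1980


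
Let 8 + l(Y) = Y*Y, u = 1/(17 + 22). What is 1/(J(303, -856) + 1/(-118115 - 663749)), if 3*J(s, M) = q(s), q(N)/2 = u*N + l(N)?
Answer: 10164232/622110420051 ≈ 1.6338e-5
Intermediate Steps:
u = 1/39 ≈ 0.025641
l(Y) = -8 + Y**2 (l(Y) = -8 + Y*Y = -8 + Y**2)
q(N) = -16 + 2*N**2 + 2*N/39 (q(N) = 2*(N/39 + (-8 + N**2)) = 2*(-8 + N**2 + N/39) = -16 + 2*N**2 + 2*N/39)
J(s, M) = -16/3 + 2*s**2/3 + 2*s/117 (J(s, M) = (-16 + 2*s**2 + 2*s/39)/3 = -16/3 + 2*s**2/3 + 2*s/117)
1/(J(303, -856) + 1/(-118115 - 663749)) = 1/((-16/3 + (2/3)*303**2 + (2/117)*303) + 1/(-118115 - 663749)) = 1/((-16/3 + (2/3)*91809 + 202/39) + 1/(-781864)) = 1/((-16/3 + 61206 + 202/39) - 1/781864) = 1/(795676/13 - 1/781864) = 1/(622110420051/10164232) = 10164232/622110420051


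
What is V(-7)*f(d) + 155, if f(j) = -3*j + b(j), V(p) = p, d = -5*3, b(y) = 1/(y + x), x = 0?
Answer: -2393/15 ≈ -159.53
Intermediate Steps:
b(y) = 1/y (b(y) = 1/(y + 0) = 1/y)
d = -15
f(j) = 1/j - 3*j (f(j) = -3*j + 1/j = 1/j - 3*j)
V(-7)*f(d) + 155 = -7*(1/(-15) - 3*(-15)) + 155 = -7*(-1/15 + 45) + 155 = -7*674/15 + 155 = -4718/15 + 155 = -2393/15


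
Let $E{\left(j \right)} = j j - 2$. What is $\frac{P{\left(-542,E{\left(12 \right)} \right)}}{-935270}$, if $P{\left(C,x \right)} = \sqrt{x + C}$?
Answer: $- \frac{2 i}{93527} \approx - 2.1384 \cdot 10^{-5} i$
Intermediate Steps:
$E{\left(j \right)} = -2 + j^{2}$ ($E{\left(j \right)} = j^{2} - 2 = -2 + j^{2}$)
$P{\left(C,x \right)} = \sqrt{C + x}$
$\frac{P{\left(-542,E{\left(12 \right)} \right)}}{-935270} = \frac{\sqrt{-542 - \left(2 - 12^{2}\right)}}{-935270} = \sqrt{-542 + \left(-2 + 144\right)} \left(- \frac{1}{935270}\right) = \sqrt{-542 + 142} \left(- \frac{1}{935270}\right) = \sqrt{-400} \left(- \frac{1}{935270}\right) = 20 i \left(- \frac{1}{935270}\right) = - \frac{2 i}{93527}$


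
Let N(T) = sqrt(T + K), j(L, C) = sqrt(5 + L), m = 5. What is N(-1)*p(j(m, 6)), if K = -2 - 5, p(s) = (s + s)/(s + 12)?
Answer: -20*I*sqrt(2)/67 + 48*I*sqrt(5)/67 ≈ 1.1798*I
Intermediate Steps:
p(s) = 2*s/(12 + s) (p(s) = (2*s)/(12 + s) = 2*s/(12 + s))
K = -7
N(T) = sqrt(-7 + T) (N(T) = sqrt(T - 7) = sqrt(-7 + T))
N(-1)*p(j(m, 6)) = sqrt(-7 - 1)*(2*sqrt(5 + 5)/(12 + sqrt(5 + 5))) = sqrt(-8)*(2*sqrt(10)/(12 + sqrt(10))) = (2*I*sqrt(2))*(2*sqrt(10)/(12 + sqrt(10))) = 8*I*sqrt(5)/(12 + sqrt(10))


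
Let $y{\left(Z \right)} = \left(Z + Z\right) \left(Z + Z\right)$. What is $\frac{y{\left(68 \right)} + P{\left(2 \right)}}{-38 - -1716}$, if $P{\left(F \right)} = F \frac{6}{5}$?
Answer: $\frac{46246}{4195} \approx 11.024$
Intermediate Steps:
$P{\left(F \right)} = \frac{6 F}{5}$ ($P{\left(F \right)} = F 6 \cdot \frac{1}{5} = F \frac{6}{5} = \frac{6 F}{5}$)
$y{\left(Z \right)} = 4 Z^{2}$ ($y{\left(Z \right)} = 2 Z 2 Z = 4 Z^{2}$)
$\frac{y{\left(68 \right)} + P{\left(2 \right)}}{-38 - -1716} = \frac{4 \cdot 68^{2} + \frac{6}{5} \cdot 2}{-38 - -1716} = \frac{4 \cdot 4624 + \frac{12}{5}}{-38 + 1716} = \frac{18496 + \frac{12}{5}}{1678} = \frac{92492}{5} \cdot \frac{1}{1678} = \frac{46246}{4195}$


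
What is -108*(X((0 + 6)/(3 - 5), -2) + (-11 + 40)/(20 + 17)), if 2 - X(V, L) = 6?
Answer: 12852/37 ≈ 347.35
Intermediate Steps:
X(V, L) = -4 (X(V, L) = 2 - 1*6 = 2 - 6 = -4)
-108*(X((0 + 6)/(3 - 5), -2) + (-11 + 40)/(20 + 17)) = -108*(-4 + (-11 + 40)/(20 + 17)) = -108*(-4 + 29/37) = -108*(-119/37) = 12852/37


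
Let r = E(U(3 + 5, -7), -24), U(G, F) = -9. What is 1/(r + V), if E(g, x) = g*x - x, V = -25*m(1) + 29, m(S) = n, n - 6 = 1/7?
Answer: 7/808 ≈ 0.0086634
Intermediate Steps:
n = 43/7 (n = 6 + 1/7 = 6 + ⅐ = 43/7 ≈ 6.1429)
m(S) = 43/7
V = -872/7 (V = -25*43/7 + 29 = -1075/7 + 29 = -872/7 ≈ -124.57)
E(g, x) = -x + g*x
r = 240 (r = -24*(-1 - 9) = -24*(-10) = 240)
1/(r + V) = 1/(240 - 872/7) = 1/(808/7) = 7/808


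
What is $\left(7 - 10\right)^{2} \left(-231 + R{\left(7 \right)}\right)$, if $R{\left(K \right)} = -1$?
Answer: $-2088$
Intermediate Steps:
$\left(7 - 10\right)^{2} \left(-231 + R{\left(7 \right)}\right) = \left(7 - 10\right)^{2} \left(-231 - 1\right) = \left(-3\right)^{2} \left(-232\right) = 9 \left(-232\right) = -2088$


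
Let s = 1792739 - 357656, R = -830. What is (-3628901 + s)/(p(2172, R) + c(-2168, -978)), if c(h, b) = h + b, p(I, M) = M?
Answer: 1096909/1988 ≈ 551.76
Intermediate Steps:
s = 1435083
c(h, b) = b + h
(-3628901 + s)/(p(2172, R) + c(-2168, -978)) = (-3628901 + 1435083)/(-830 + (-978 - 2168)) = -2193818/(-830 - 3146) = -2193818/(-3976) = -2193818*(-1/3976) = 1096909/1988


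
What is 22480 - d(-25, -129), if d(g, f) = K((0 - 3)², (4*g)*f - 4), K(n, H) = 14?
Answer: 22466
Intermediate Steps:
d(g, f) = 14
22480 - d(-25, -129) = 22480 - 1*14 = 22480 - 14 = 22466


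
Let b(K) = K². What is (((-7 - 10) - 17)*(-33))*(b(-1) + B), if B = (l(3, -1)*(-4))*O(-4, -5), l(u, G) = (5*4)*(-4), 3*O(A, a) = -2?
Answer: -238238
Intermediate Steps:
O(A, a) = -⅔ (O(A, a) = (⅓)*(-2) = -⅔)
l(u, G) = -80 (l(u, G) = 20*(-4) = -80)
B = -640/3 (B = -80*(-4)*(-⅔) = 320*(-⅔) = -640/3 ≈ -213.33)
(((-7 - 10) - 17)*(-33))*(b(-1) + B) = (((-7 - 10) - 17)*(-33))*((-1)² - 640/3) = ((-17 - 17)*(-33))*(1 - 640/3) = -34*(-33)*(-637/3) = 1122*(-637/3) = -238238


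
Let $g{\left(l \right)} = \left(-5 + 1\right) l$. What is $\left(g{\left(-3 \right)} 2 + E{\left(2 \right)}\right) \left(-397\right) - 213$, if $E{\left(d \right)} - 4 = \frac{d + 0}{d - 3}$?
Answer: $-10535$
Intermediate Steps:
$g{\left(l \right)} = - 4 l$
$E{\left(d \right)} = 4 + \frac{d}{-3 + d}$ ($E{\left(d \right)} = 4 + \frac{d + 0}{d - 3} = 4 + \frac{d}{-3 + d}$)
$\left(g{\left(-3 \right)} 2 + E{\left(2 \right)}\right) \left(-397\right) - 213 = \left(\left(-4\right) \left(-3\right) 2 + \frac{-12 + 5 \cdot 2}{-3 + 2}\right) \left(-397\right) - 213 = \left(12 \cdot 2 + \frac{-12 + 10}{-1}\right) \left(-397\right) - 213 = \left(24 - -2\right) \left(-397\right) - 213 = \left(24 + 2\right) \left(-397\right) - 213 = 26 \left(-397\right) - 213 = -10322 - 213 = -10535$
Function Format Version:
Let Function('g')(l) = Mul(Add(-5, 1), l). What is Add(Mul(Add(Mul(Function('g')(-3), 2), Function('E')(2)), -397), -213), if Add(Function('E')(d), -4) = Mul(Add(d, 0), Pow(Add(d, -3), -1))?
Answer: -10535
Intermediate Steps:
Function('g')(l) = Mul(-4, l)
Function('E')(d) = Add(4, Mul(d, Pow(Add(-3, d), -1))) (Function('E')(d) = Add(4, Mul(Add(d, 0), Pow(Add(d, -3), -1))) = Add(4, Mul(d, Pow(Add(-3, d), -1))))
Add(Mul(Add(Mul(Function('g')(-3), 2), Function('E')(2)), -397), -213) = Add(Mul(Add(Mul(Mul(-4, -3), 2), Mul(Pow(Add(-3, 2), -1), Add(-12, Mul(5, 2)))), -397), -213) = Add(Mul(Add(Mul(12, 2), Mul(Pow(-1, -1), Add(-12, 10))), -397), -213) = Add(Mul(Add(24, Mul(-1, -2)), -397), -213) = Add(Mul(Add(24, 2), -397), -213) = Add(Mul(26, -397), -213) = Add(-10322, -213) = -10535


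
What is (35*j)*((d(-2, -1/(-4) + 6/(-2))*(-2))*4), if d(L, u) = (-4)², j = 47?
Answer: -210560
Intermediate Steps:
d(L, u) = 16
(35*j)*((d(-2, -1/(-4) + 6/(-2))*(-2))*4) = (35*47)*((16*(-2))*4) = 1645*(-32*4) = 1645*(-128) = -210560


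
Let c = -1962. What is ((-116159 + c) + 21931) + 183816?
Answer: 87626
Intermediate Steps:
((-116159 + c) + 21931) + 183816 = ((-116159 - 1962) + 21931) + 183816 = (-118121 + 21931) + 183816 = -96190 + 183816 = 87626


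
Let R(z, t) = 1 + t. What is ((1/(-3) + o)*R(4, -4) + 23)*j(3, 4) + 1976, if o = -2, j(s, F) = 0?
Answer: 1976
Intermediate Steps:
((1/(-3) + o)*R(4, -4) + 23)*j(3, 4) + 1976 = ((1/(-3) - 2)*(1 - 4) + 23)*0 + 1976 = ((1*(-⅓) - 2)*(-3) + 23)*0 + 1976 = ((-⅓ - 2)*(-3) + 23)*0 + 1976 = (-7/3*(-3) + 23)*0 + 1976 = (7 + 23)*0 + 1976 = 30*0 + 1976 = 0 + 1976 = 1976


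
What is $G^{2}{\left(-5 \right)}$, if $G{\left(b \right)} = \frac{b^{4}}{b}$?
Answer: $15625$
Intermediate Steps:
$G{\left(b \right)} = b^{3}$
$G^{2}{\left(-5 \right)} = \left(\left(-5\right)^{3}\right)^{2} = \left(-125\right)^{2} = 15625$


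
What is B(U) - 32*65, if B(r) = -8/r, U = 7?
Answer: -14568/7 ≈ -2081.1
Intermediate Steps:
B(U) - 32*65 = -8/7 - 32*65 = -8*⅐ - 2080 = -8/7 - 2080 = -14568/7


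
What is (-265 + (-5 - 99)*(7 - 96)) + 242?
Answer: 9233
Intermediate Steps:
(-265 + (-5 - 99)*(7 - 96)) + 242 = (-265 - 104*(-89)) + 242 = (-265 + 9256) + 242 = 8991 + 242 = 9233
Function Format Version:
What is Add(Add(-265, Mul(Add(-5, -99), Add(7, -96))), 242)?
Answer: 9233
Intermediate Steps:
Add(Add(-265, Mul(Add(-5, -99), Add(7, -96))), 242) = Add(Add(-265, Mul(-104, -89)), 242) = Add(Add(-265, 9256), 242) = Add(8991, 242) = 9233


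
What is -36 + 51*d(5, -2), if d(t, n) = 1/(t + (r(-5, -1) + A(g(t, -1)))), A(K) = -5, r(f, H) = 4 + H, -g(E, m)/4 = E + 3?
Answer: -19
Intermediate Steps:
g(E, m) = -12 - 4*E (g(E, m) = -4*(E + 3) = -4*(3 + E) = -12 - 4*E)
d(t, n) = 1/(-2 + t) (d(t, n) = 1/(t + ((4 - 1) - 5)) = 1/(t + (3 - 5)) = 1/(t - 2) = 1/(-2 + t))
-36 + 51*d(5, -2) = -36 + 51/(-2 + 5) = -36 + 51/3 = -36 + 51*(⅓) = -36 + 17 = -19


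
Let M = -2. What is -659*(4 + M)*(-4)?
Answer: 5272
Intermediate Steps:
-659*(4 + M)*(-4) = -659*(4 - 2)*(-4) = -1318*(-4) = -659*(-8) = 5272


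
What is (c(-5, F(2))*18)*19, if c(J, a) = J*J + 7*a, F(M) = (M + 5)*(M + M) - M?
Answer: 70794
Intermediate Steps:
F(M) = -M + 2*M*(5 + M) (F(M) = (5 + M)*(2*M) - M = 2*M*(5 + M) - M = -M + 2*M*(5 + M))
c(J, a) = J² + 7*a
(c(-5, F(2))*18)*19 = (((-5)² + 7*(2*(9 + 2*2)))*18)*19 = ((25 + 7*(2*(9 + 4)))*18)*19 = ((25 + 7*(2*13))*18)*19 = ((25 + 7*26)*18)*19 = ((25 + 182)*18)*19 = (207*18)*19 = 3726*19 = 70794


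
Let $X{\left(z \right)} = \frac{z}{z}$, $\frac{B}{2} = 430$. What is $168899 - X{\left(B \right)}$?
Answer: $168898$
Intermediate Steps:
$B = 860$ ($B = 2 \cdot 430 = 860$)
$X{\left(z \right)} = 1$
$168899 - X{\left(B \right)} = 168899 - 1 = 168898$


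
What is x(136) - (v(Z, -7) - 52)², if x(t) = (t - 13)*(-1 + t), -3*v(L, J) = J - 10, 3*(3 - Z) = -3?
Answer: 130124/9 ≈ 14458.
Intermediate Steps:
Z = 4 (Z = 3 - ⅓*(-3) = 3 + 1 = 4)
v(L, J) = 10/3 - J/3 (v(L, J) = -(J - 10)/3 = -(-10 + J)/3 = 10/3 - J/3)
x(t) = (-1 + t)*(-13 + t) (x(t) = (-13 + t)*(-1 + t) = (-1 + t)*(-13 + t))
x(136) - (v(Z, -7) - 52)² = (13 + 136² - 14*136) - ((10/3 - ⅓*(-7)) - 52)² = (13 + 18496 - 1904) - ((10/3 + 7/3) - 52)² = 16605 - (17/3 - 52)² = 16605 - (-139/3)² = 16605 - 1*19321/9 = 16605 - 19321/9 = 130124/9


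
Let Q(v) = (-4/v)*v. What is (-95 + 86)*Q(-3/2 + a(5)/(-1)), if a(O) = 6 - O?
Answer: 36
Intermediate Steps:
Q(v) = -4
(-95 + 86)*Q(-3/2 + a(5)/(-1)) = (-95 + 86)*(-4) = -9*(-4) = 36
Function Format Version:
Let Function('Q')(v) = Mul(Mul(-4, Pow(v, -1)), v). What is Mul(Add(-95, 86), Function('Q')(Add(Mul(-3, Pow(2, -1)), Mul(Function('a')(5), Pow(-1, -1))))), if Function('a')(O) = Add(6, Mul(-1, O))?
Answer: 36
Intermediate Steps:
Function('Q')(v) = -4
Mul(Add(-95, 86), Function('Q')(Add(Mul(-3, Pow(2, -1)), Mul(Function('a')(5), Pow(-1, -1))))) = Mul(Add(-95, 86), -4) = Mul(-9, -4) = 36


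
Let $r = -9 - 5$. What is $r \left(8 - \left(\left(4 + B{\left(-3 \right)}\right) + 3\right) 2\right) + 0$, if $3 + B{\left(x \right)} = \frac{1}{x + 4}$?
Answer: $28$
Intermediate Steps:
$B{\left(x \right)} = -3 + \frac{1}{4 + x}$ ($B{\left(x \right)} = -3 + \frac{1}{x + 4} = -3 + \frac{1}{4 + x}$)
$r = -14$
$r \left(8 - \left(\left(4 + B{\left(-3 \right)}\right) + 3\right) 2\right) + 0 = - 14 \left(8 - \left(\left(4 + \frac{-11 - -9}{4 - 3}\right) + 3\right) 2\right) + 0 = - 14 \left(8 - \left(\left(4 + \frac{-11 + 9}{1}\right) + 3\right) 2\right) + 0 = - 14 \left(8 - \left(\left(4 + 1 \left(-2\right)\right) + 3\right) 2\right) + 0 = - 14 \left(8 - \left(\left(4 - 2\right) + 3\right) 2\right) + 0 = - 14 \left(8 - \left(2 + 3\right) 2\right) + 0 = - 14 \left(8 - 5 \cdot 2\right) + 0 = - 14 \left(8 - 10\right) + 0 = \left(-14\right) \left(-2\right) + 0 = 28 + 0 = 28$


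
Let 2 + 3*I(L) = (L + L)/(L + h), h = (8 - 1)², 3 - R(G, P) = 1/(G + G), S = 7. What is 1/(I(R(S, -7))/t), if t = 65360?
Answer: -35637540/343 ≈ -1.0390e+5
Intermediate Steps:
R(G, P) = 3 - 1/(2*G) (R(G, P) = 3 - 1/(G + G) = 3 - 1/(2*G))
h = 49 (h = 7² = 49)
I(L) = -⅔ + 2*L/(3*(49 + L)) (I(L) = -⅔ + ((L + L)/(L + 49))/3 = -⅔ + ((2*L)/(49 + L))/3 = -⅔ + (2*L/(49 + L))/3 = -⅔ + 2*L/(3*(49 + L)))
1/(I(R(S, -7))/t) = 1/(-98/(147 + 3*(3 - ½/7))/65360) = 1/(-98/(147 + 3*(3 - ½*⅐))*(1/65360)) = 1/(-98/(147 + 3*(3 - 1/14))*(1/65360)) = 1/(-98/(147 + 3*(41/14))*(1/65360)) = 1/(-98/(147 + 123/14)*(1/65360)) = 1/(-98/2181/14*(1/65360)) = 1/(-98*14/2181*(1/65360)) = 1/(-1372/2181*1/65360) = 1/(-343/35637540) = -35637540/343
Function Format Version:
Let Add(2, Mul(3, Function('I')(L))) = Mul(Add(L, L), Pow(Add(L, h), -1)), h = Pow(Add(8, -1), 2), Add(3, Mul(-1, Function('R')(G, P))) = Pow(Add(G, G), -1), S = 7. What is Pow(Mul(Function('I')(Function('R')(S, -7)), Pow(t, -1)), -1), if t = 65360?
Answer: Rational(-35637540, 343) ≈ -1.0390e+5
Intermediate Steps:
Function('R')(G, P) = Add(3, Mul(Rational(-1, 2), Pow(G, -1))) (Function('R')(G, P) = Add(3, Mul(-1, Pow(Add(G, G), -1))) = Add(3, Mul(-1, Pow(Mul(2, G), -1))) = Add(3, Mul(-1, Mul(Rational(1, 2), Pow(G, -1)))) = Add(3, Mul(Rational(-1, 2), Pow(G, -1))))
h = 49 (h = Pow(7, 2) = 49)
Function('I')(L) = Add(Rational(-2, 3), Mul(Rational(2, 3), L, Pow(Add(49, L), -1))) (Function('I')(L) = Add(Rational(-2, 3), Mul(Rational(1, 3), Mul(Add(L, L), Pow(Add(L, 49), -1)))) = Add(Rational(-2, 3), Mul(Rational(1, 3), Mul(Mul(2, L), Pow(Add(49, L), -1)))) = Add(Rational(-2, 3), Mul(Rational(1, 3), Mul(2, L, Pow(Add(49, L), -1)))) = Add(Rational(-2, 3), Mul(Rational(2, 3), L, Pow(Add(49, L), -1))))
Pow(Mul(Function('I')(Function('R')(S, -7)), Pow(t, -1)), -1) = Pow(Mul(Mul(-98, Pow(Add(147, Mul(3, Add(3, Mul(Rational(-1, 2), Pow(7, -1))))), -1)), Pow(65360, -1)), -1) = Pow(Mul(Mul(-98, Pow(Add(147, Mul(3, Add(3, Mul(Rational(-1, 2), Rational(1, 7))))), -1)), Rational(1, 65360)), -1) = Pow(Mul(Mul(-98, Pow(Add(147, Mul(3, Add(3, Rational(-1, 14)))), -1)), Rational(1, 65360)), -1) = Pow(Mul(Mul(-98, Pow(Add(147, Mul(3, Rational(41, 14))), -1)), Rational(1, 65360)), -1) = Pow(Mul(Mul(-98, Pow(Add(147, Rational(123, 14)), -1)), Rational(1, 65360)), -1) = Pow(Mul(Mul(-98, Pow(Rational(2181, 14), -1)), Rational(1, 65360)), -1) = Pow(Mul(Mul(-98, Rational(14, 2181)), Rational(1, 65360)), -1) = Pow(Mul(Rational(-1372, 2181), Rational(1, 65360)), -1) = Pow(Rational(-343, 35637540), -1) = Rational(-35637540, 343)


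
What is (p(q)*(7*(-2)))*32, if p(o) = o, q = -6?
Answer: 2688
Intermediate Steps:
(p(q)*(7*(-2)))*32 = -42*(-2)*32 = -6*(-14)*32 = 84*32 = 2688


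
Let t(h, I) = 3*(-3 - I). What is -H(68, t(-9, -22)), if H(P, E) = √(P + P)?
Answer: -2*√34 ≈ -11.662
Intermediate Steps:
t(h, I) = -9 - 3*I
H(P, E) = √2*√P (H(P, E) = √(2*P) = √2*√P)
-H(68, t(-9, -22)) = -√2*√68 = -√2*2*√17 = -2*√34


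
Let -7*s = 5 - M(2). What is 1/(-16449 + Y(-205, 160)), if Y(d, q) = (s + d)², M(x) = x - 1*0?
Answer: 49/1261843 ≈ 3.8832e-5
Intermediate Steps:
M(x) = x (M(x) = x + 0 = x)
s = -3/7 (s = -(5 - 1*2)/7 = -(5 - 2)/7 = -⅐*3 = -3/7 ≈ -0.42857)
Y(d, q) = (-3/7 + d)²
1/(-16449 + Y(-205, 160)) = 1/(-16449 + (-3 + 7*(-205))²/49) = 1/(-16449 + (-3 - 1435)²/49) = 1/(-16449 + (1/49)*(-1438)²) = 1/(-16449 + (1/49)*2067844) = 1/(-16449 + 2067844/49) = 1/(1261843/49) = 49/1261843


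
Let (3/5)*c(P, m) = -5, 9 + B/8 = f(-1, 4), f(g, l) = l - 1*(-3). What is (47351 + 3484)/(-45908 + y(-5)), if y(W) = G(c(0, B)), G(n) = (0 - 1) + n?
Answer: -152505/137752 ≈ -1.1071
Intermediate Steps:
f(g, l) = 3 + l (f(g, l) = l + 3 = 3 + l)
B = -16 (B = -72 + 8*(3 + 4) = -72 + 8*7 = -72 + 56 = -16)
c(P, m) = -25/3 (c(P, m) = (5/3)*(-5) = -25/3)
G(n) = -1 + n
y(W) = -28/3 (y(W) = -1 - 25/3 = -28/3)
(47351 + 3484)/(-45908 + y(-5)) = (47351 + 3484)/(-45908 - 28/3) = 50835/(-137752/3) = 50835*(-3/137752) = -152505/137752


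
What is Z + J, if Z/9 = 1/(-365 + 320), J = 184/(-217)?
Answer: -1137/1085 ≈ -1.0479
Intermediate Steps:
J = -184/217 (J = 184*(-1/217) = -184/217 ≈ -0.84793)
Z = -⅕ (Z = 9/(-365 + 320) = 9/(-45) = 9*(-1/45) = -⅕ ≈ -0.20000)
Z + J = -⅕ - 184/217 = -1137/1085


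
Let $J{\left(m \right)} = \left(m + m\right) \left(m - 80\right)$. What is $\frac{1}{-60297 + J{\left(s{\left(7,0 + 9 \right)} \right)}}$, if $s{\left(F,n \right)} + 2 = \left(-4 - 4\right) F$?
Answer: $- \frac{1}{44289} \approx -2.2579 \cdot 10^{-5}$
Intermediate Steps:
$s{\left(F,n \right)} = -2 - 8 F$ ($s{\left(F,n \right)} = -2 + \left(-4 - 4\right) F = -2 - 8 F$)
$J{\left(m \right)} = 2 m \left(-80 + m\right)$
$\frac{1}{-60297 + J{\left(s{\left(7,0 + 9 \right)} \right)}} = \frac{1}{-60297 + 2 \left(-2 - 56\right) \left(-80 - 58\right)} = \frac{1}{-60297 + 2 \left(-58\right) \left(-80 - 58\right)} = \frac{1}{-60297 + 2 \left(-58\right) \left(-138\right)} = \frac{1}{-60297 + 16008} = \frac{1}{-44289} = - \frac{1}{44289}$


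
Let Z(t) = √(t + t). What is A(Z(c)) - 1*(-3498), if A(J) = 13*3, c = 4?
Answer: 3537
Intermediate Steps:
Z(t) = √2*√t (Z(t) = √(2*t) = √2*√t)
A(J) = 39
A(Z(c)) - 1*(-3498) = 39 - 1*(-3498) = 39 + 3498 = 3537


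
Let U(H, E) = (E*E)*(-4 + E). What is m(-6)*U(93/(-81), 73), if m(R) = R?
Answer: -2206206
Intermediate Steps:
U(H, E) = E²*(-4 + E)
m(-6)*U(93/(-81), 73) = -6*73²*(-4 + 73) = -31974*69 = -6*367701 = -2206206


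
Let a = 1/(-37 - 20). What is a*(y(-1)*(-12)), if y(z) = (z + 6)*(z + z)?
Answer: -40/19 ≈ -2.1053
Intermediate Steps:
a = -1/57 (a = 1/(-57) = -1/57 ≈ -0.017544)
y(z) = 2*z*(6 + z) (y(z) = (6 + z)*(2*z) = 2*z*(6 + z))
a*(y(-1)*(-12)) = -2*(-1)*(6 - 1)*(-12)/57 = -2*(-1)*5*(-12)/57 = -(-10)*(-12)/57 = -1/57*120 = -40/19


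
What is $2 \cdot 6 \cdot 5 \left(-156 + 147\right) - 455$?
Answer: $-995$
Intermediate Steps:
$2 \cdot 6 \cdot 5 \left(-156 + 147\right) - 455 = 12 \cdot 5 \left(-9\right) - 455 = 60 \left(-9\right) - 455 = -540 - 455 = -995$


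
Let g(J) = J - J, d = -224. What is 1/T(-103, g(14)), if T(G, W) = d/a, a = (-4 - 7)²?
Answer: -121/224 ≈ -0.54018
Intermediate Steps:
g(J) = 0
a = 121 (a = (-11)² = 121)
T(G, W) = -224/121
1/T(-103, g(14)) = 1/(-224/121) = -121/224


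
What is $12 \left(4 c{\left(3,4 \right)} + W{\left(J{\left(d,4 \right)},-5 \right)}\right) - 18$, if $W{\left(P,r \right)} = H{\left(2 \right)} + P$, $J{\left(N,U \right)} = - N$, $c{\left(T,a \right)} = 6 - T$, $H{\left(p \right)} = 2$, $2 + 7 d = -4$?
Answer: $\frac{1122}{7} \approx 160.29$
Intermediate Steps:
$d = - \frac{6}{7}$ ($d = - \frac{2}{7} + \frac{1}{7} \left(-4\right) = - \frac{2}{7} - \frac{4}{7} = - \frac{6}{7} \approx -0.85714$)
$W{\left(P,r \right)} = 2 + P$
$12 \left(4 c{\left(3,4 \right)} + W{\left(J{\left(d,4 \right)},-5 \right)}\right) - 18 = 12 \left(4 \left(6 - 3\right) + \left(2 - - \frac{6}{7}\right)\right) - 18 = 12 \left(4 \left(6 - 3\right) + \left(2 + \frac{6}{7}\right)\right) - 18 = 12 \left(4 \cdot 3 + \frac{20}{7}\right) - 18 = 12 \left(12 + \frac{20}{7}\right) - 18 = 12 \cdot \frac{104}{7} - 18 = \frac{1248}{7} - 18 = \frac{1122}{7}$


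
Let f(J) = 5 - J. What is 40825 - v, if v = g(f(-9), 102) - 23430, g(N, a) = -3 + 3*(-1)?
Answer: 64261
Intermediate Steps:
g(N, a) = -6 (g(N, a) = -3 - 3 = -6)
v = -23436 (v = -6 - 23430 = -23436)
40825 - v = 40825 - 1*(-23436) = 40825 + 23436 = 64261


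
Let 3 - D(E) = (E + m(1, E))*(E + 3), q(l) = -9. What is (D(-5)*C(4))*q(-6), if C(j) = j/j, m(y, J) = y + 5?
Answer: -45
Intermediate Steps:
m(y, J) = 5 + y
C(j) = 1
D(E) = 3 - (3 + E)*(6 + E) (D(E) = 3 - (E + (5 + 1))*(E + 3) = 3 - (E + 6)*(3 + E) = 3 - (6 + E)*(3 + E) = 3 - (3 + E)*(6 + E))
(D(-5)*C(4))*q(-6) = ((-15 - 1*(-5)**2 - 9*(-5))*1)*(-9) = ((-15 - 1*25 + 45)*1)*(-9) = ((-15 - 25 + 45)*1)*(-9) = (5*1)*(-9) = 5*(-9) = -45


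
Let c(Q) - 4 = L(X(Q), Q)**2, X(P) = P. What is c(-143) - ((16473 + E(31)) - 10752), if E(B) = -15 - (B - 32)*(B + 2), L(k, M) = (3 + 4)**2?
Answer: -3334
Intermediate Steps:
L(k, M) = 49 (L(k, M) = 7**2 = 49)
E(B) = -15 - (-32 + B)*(2 + B)
c(Q) = 2405 (c(Q) = 4 + 49**2 = 4 + 2401 = 2405)
c(-143) - ((16473 + E(31)) - 10752) = 2405 - ((16473 + (49 - 1*31**2 + 30*31)) - 10752) = 2405 - ((16473 + (49 - 1*961 + 930)) - 10752) = 2405 - ((16473 + (49 - 961 + 930)) - 10752) = 2405 - ((16473 + 18) - 10752) = 2405 - (16491 - 10752) = 2405 - 1*5739 = 2405 - 5739 = -3334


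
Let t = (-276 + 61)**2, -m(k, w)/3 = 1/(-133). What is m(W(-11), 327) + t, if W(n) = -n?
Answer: 6147928/133 ≈ 46225.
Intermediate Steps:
m(k, w) = 3/133 (m(k, w) = -3/(-133) = -3*(-1/133) = 3/133)
t = 46225 (t = (-215)**2 = 46225)
m(W(-11), 327) + t = 3/133 + 46225 = 6147928/133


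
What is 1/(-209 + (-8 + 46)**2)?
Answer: 1/1235 ≈ 0.00080972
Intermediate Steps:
1/(-209 + (-8 + 46)**2) = 1/(-209 + 38**2) = 1/(-209 + 1444) = 1/1235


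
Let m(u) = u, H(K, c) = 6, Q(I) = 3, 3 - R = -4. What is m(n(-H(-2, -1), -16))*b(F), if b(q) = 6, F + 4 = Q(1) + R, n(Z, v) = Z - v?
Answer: 60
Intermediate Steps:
R = 7 (R = 3 - 1*(-4) = 3 + 4 = 7)
F = 6 (F = -4 + (3 + 7) = -4 + 10 = 6)
m(n(-H(-2, -1), -16))*b(F) = (-1*6 - 1*(-16))*6 = (-6 + 16)*6 = 10*6 = 60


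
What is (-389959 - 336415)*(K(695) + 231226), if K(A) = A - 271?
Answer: -168264537100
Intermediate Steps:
K(A) = -271 + A
(-389959 - 336415)*(K(695) + 231226) = (-389959 - 336415)*((-271 + 695) + 231226) = -726374*(424 + 231226) = -726374*231650 = -168264537100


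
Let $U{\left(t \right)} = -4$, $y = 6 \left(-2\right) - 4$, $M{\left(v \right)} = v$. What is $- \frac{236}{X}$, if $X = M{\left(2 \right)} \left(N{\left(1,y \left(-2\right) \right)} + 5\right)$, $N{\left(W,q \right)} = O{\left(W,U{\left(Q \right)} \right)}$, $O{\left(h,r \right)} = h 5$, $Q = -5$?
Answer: $- \frac{59}{5} \approx -11.8$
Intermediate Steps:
$y = -16$ ($y = -12 - 4 = -16$)
$O{\left(h,r \right)} = 5 h$
$N{\left(W,q \right)} = 5 W$
$X = 20$ ($X = 2 \left(5 \cdot 1 + 5\right) = 2 \left(5 + 5\right) = 2 \cdot 10 = 20$)
$- \frac{236}{X} = - \frac{236}{20} = \left(-236\right) \frac{1}{20} = - \frac{59}{5}$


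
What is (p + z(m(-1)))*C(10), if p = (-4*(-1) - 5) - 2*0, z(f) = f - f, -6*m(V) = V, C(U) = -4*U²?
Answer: 400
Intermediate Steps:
m(V) = -V/6
z(f) = 0
p = -1 (p = (4 - 5) + 0 = -1 + 0 = -1)
(p + z(m(-1)))*C(10) = (-1 + 0)*(-4*10²) = -(-4)*100 = -1*(-400) = 400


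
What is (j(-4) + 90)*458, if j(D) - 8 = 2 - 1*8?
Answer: 42136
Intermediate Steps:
j(D) = 2 (j(D) = 8 + (2 - 1*8) = 8 + (2 - 8) = 8 - 6 = 2)
(j(-4) + 90)*458 = (2 + 90)*458 = 92*458 = 42136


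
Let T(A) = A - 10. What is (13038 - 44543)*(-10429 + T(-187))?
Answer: 334772130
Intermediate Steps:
T(A) = -10 + A
(13038 - 44543)*(-10429 + T(-187)) = (13038 - 44543)*(-10429 + (-10 - 187)) = -31505*(-10429 - 197) = -31505*(-10626) = 334772130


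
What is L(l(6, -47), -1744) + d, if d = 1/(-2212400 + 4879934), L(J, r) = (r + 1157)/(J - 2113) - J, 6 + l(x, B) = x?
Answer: 1565844571/5636499342 ≈ 0.27780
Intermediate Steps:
l(x, B) = -6 + x
L(J, r) = -J + (1157 + r)/(-2113 + J) (L(J, r) = (1157 + r)/(-2113 + J) - J = -J + (1157 + r)/(-2113 + J))
d = 1/2667534 ≈ 3.7488e-7
L(l(6, -47), -1744) + d = (1157 - 1744 - (-6 + 6)**2 + 2113*(-6 + 6))/(-2113 + (-6 + 6)) + 1/2667534 = (1157 - 1744 - 1*0**2 + 2113*0)/(-2113 + 0) + 1/2667534 = (1157 - 1744 - 1*0 + 0)/(-2113) + 1/2667534 = -(1157 - 1744 + 0 + 0)/2113 + 1/2667534 = -1/2113*(-587) + 1/2667534 = 587/2113 + 1/2667534 = 1565844571/5636499342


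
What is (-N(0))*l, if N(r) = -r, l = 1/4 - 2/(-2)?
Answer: 0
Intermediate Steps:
l = 5/4 (l = 1*(¼) - 2*(-½) = ¼ + 1 = 5/4 ≈ 1.2500)
(-N(0))*l = -(-1)*0*(5/4) = -1*0*(5/4) = 0*(5/4) = 0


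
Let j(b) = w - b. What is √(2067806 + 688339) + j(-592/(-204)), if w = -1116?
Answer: -57064/51 + √2756145 ≈ 541.26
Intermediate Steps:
j(b) = -1116 - b
√(2067806 + 688339) + j(-592/(-204)) = √(2067806 + 688339) + (-1116 - (-592)/(-204)) = √2756145 + (-1116 - (-592)*(-1)/204) = √2756145 + (-1116 - 1*148/51) = √2756145 + (-1116 - 148/51) = √2756145 - 57064/51 = -57064/51 + √2756145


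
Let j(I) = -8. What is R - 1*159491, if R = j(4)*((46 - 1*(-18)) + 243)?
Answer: -161947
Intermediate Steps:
R = -2456 (R = -8*((46 - 1*(-18)) + 243) = -8*((46 + 18) + 243) = -8*(64 + 243) = -8*307 = -2456)
R - 1*159491 = -2456 - 1*159491 = -2456 - 159491 = -161947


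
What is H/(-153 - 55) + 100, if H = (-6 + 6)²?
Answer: 100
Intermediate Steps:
H = 0 (H = 0² = 0)
H/(-153 - 55) + 100 = 0/(-153 - 55) + 100 = 0/(-208) + 100 = 0*(-1/208) + 100 = 0 + 100 = 100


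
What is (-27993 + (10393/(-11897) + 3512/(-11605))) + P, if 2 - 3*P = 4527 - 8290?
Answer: -3691735940559/138064685 ≈ -26739.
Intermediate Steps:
P = 1255 (P = ⅔ - (4527 - 8290)/3 = ⅔ - ⅓*(-3763) = ⅔ + 3763/3 = 1255)
(-27993 + (10393/(-11897) + 3512/(-11605))) + P = (-27993 + (10393/(-11897) + 3512/(-11605))) + 1255 = (-27993 + (10393*(-1/11897) + 3512*(-1/11605))) + 1255 = (-27993 + (-10393/11897 - 3512/11605)) + 1255 = (-27993 - 162393029/138064685) + 1255 = -3865007120234/138064685 + 1255 = -3691735940559/138064685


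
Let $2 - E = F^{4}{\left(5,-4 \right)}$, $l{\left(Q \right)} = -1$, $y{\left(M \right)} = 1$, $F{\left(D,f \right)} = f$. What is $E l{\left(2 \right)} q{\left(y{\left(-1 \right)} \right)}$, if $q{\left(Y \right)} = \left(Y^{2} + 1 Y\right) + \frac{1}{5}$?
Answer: $\frac{2794}{5} \approx 558.8$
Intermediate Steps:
$q{\left(Y \right)} = \frac{1}{5} + Y + Y^{2}$ ($q{\left(Y \right)} = \left(Y^{2} + Y\right) + \frac{1}{5} = \left(Y + Y^{2}\right) + \frac{1}{5} = \frac{1}{5} + Y + Y^{2}$)
$E = -254$ ($E = 2 - \left(-4\right)^{4} = 2 - 256 = -254$)
$E l{\left(2 \right)} q{\left(y{\left(-1 \right)} \right)} = \left(-254\right) \left(-1\right) \left(\frac{1}{5} + 1 + 1^{2}\right) = 254 \left(\frac{1}{5} + 1 + 1\right) = 254 \cdot \frac{11}{5} = \frac{2794}{5}$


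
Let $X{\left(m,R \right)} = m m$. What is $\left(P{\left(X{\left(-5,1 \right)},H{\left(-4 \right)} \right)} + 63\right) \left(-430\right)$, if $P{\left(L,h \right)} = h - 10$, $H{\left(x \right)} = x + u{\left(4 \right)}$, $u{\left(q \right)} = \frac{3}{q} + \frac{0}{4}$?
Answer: $- \frac{42785}{2} \approx -21393.0$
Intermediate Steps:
$X{\left(m,R \right)} = m^{2}$
$u{\left(q \right)} = \frac{3}{q}$ ($u{\left(q \right)} = \frac{3}{q} + 0 \cdot \frac{1}{4} = \frac{3}{q} + 0 = \frac{3}{q}$)
$H{\left(x \right)} = \frac{3}{4} + x$ ($H{\left(x \right)} = x + \frac{3}{4} = \frac{3}{4} + x$)
$P{\left(L,h \right)} = -10 + h$ ($P{\left(L,h \right)} = h - 10 = -10 + h$)
$\left(P{\left(X{\left(-5,1 \right)},H{\left(-4 \right)} \right)} + 63\right) \left(-430\right) = \left(\left(-10 + \left(\frac{3}{4} - 4\right)\right) + 63\right) \left(-430\right) = \left(\left(-10 - \frac{13}{4}\right) + 63\right) \left(-430\right) = \left(- \frac{53}{4} + 63\right) \left(-430\right) = \frac{199}{4} \left(-430\right) = - \frac{42785}{2}$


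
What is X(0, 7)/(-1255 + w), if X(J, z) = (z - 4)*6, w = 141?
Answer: -9/557 ≈ -0.016158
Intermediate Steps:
X(J, z) = -24 + 6*z (X(J, z) = (-4 + z)*6 = -24 + 6*z)
X(0, 7)/(-1255 + w) = (-24 + 6*7)/(-1255 + 141) = (-24 + 42)/(-1114) = 18*(-1/1114) = -9/557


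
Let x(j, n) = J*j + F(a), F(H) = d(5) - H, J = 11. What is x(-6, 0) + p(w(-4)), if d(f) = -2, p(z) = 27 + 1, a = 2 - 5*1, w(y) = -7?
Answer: -37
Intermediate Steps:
a = -3 (a = 2 - 5 = -3)
p(z) = 28
F(H) = -2 - H
x(j, n) = 1 + 11*j (x(j, n) = 11*j + (-2 - 1*(-3)) = 11*j + (-2 + 3) = 11*j + 1 = 1 + 11*j)
x(-6, 0) + p(w(-4)) = (1 + 11*(-6)) + 28 = (1 - 66) + 28 = -65 + 28 = -37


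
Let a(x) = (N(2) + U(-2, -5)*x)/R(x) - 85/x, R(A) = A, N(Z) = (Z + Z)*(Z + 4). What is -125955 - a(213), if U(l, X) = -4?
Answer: -26827502/213 ≈ -1.2595e+5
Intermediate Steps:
N(Z) = 2*Z*(4 + Z) (N(Z) = (2*Z)*(4 + Z) = 2*Z*(4 + Z))
a(x) = -85/x + (24 - 4*x)/x (a(x) = (2*2*(4 + 2) - 4*x)/x - 85/x = (2*2*6 - 4*x)/x - 85/x = (24 - 4*x)/x - 85/x = -85/x + (24 - 4*x)/x)
-125955 - a(213) = -125955 - (-4 - 61/213) = -125955 - 1*(-913/213) = -125955 + 913/213 = -26827502/213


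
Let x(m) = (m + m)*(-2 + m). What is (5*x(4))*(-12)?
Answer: -960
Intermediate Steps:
x(m) = 2*m*(-2 + m) (x(m) = (2*m)*(-2 + m) = 2*m*(-2 + m))
(5*x(4))*(-12) = (5*(2*4*(-2 + 4)))*(-12) = (5*(2*4*2))*(-12) = (5*16)*(-12) = 80*(-12) = -960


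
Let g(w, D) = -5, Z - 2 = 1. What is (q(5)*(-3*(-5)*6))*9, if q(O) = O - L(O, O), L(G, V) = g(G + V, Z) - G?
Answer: 12150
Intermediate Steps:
Z = 3 (Z = 2 + 1 = 3)
L(G, V) = -5 - G
q(O) = 5 + 2*O (q(O) = O - (-5 - O) = O + (5 + O) = 5 + 2*O)
(q(5)*(-3*(-5)*6))*9 = ((5 + 2*5)*(-3*(-5)*6))*9 = ((5 + 10)*(15*6))*9 = (15*90)*9 = 1350*9 = 12150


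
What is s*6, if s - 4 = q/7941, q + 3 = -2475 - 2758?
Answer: 53056/2647 ≈ 20.044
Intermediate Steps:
q = -5236 (q = -3 + (-2475 - 2758) = -3 - 5233 = -5236)
s = 26528/7941 (s = 4 - 5236/7941 = 26528/7941 ≈ 3.3406)
s*6 = (26528/7941)*6 = 53056/2647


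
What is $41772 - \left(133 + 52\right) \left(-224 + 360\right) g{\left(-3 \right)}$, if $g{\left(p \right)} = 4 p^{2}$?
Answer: $-863988$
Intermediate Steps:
$41772 - \left(133 + 52\right) \left(-224 + 360\right) g{\left(-3 \right)} = 41772 - \left(133 + 52\right) \left(-224 + 360\right) 4 \left(-3\right)^{2} = 41772 - 185 \cdot 136 \cdot 4 \cdot 9 = 41772 - 25160 \cdot 36 = 41772 - 905760 = -863988$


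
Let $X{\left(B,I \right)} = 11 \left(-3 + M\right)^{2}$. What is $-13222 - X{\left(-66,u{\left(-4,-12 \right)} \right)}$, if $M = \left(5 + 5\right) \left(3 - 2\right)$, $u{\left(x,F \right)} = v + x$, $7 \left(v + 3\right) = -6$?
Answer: $-13761$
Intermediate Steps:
$v = - \frac{27}{7}$ ($v = -3 + \frac{1}{7} \left(-6\right) = -3 - \frac{6}{7} = - \frac{27}{7} \approx -3.8571$)
$u{\left(x,F \right)} = - \frac{27}{7} + x$
$M = 10$ ($M = 10 \cdot 1 = 10$)
$X{\left(B,I \right)} = 539$ ($X{\left(B,I \right)} = 11 \left(-3 + 10\right)^{2} = 11 \cdot 7^{2} = 11 \cdot 49 = 539$)
$-13222 - X{\left(-66,u{\left(-4,-12 \right)} \right)} = -13222 - 539 = -13761$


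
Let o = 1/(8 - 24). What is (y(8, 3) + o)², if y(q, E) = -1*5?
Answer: 6561/256 ≈ 25.629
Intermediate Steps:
y(q, E) = -5
o = -1/16 (o = 1/(-16) = -1/16 ≈ -0.062500)
(y(8, 3) + o)² = (-5 - 1/16)² = (-81/16)² = 6561/256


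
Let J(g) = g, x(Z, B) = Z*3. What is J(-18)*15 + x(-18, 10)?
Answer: -324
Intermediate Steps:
x(Z, B) = 3*Z
J(-18)*15 + x(-18, 10) = -18*15 + 3*(-18) = -270 - 54 = -324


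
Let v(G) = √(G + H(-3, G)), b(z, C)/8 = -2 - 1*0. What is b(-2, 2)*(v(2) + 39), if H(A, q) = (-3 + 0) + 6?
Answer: -624 - 16*√5 ≈ -659.78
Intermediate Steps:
H(A, q) = 3 (H(A, q) = -3 + 6 = 3)
b(z, C) = -16 (b(z, C) = 8*(-2 - 1*0) = 8*(-2 + 0) = 8*(-2) = -16)
v(G) = √(3 + G) (v(G) = √(G + 3) = √(3 + G))
b(-2, 2)*(v(2) + 39) = -16*(√(3 + 2) + 39) = -16*(√5 + 39) = -16*(39 + √5) = -624 - 16*√5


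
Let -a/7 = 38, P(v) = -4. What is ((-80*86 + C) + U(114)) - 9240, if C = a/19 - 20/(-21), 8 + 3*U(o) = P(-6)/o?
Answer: -19314464/1197 ≈ -16136.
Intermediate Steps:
a = -266 (a = -7*38 = -266)
U(o) = -8/3 - 4/(3*o) (U(o) = -8/3 + (-4/o)/3 = -8/3 - 4/(3*o))
C = -274/21 (C = -266/19 - 20/(-21) = -266*1/19 - 20*(-1/21) = -14 + 20/21 = -274/21 ≈ -13.048)
((-80*86 + C) + U(114)) - 9240 = ((-80*86 - 274/21) + (4/3)*(-1 - 2*114)/114) - 9240 = ((-6880 - 274/21) + (4/3)*(1/114)*(-1 - 228)) - 9240 = (-144754/21 + (4/3)*(1/114)*(-229)) - 9240 = (-144754/21 - 458/171) - 9240 = -8254184/1197 - 9240 = -19314464/1197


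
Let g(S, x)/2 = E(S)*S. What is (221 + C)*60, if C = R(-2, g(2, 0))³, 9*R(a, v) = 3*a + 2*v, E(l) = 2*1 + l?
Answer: 3573700/243 ≈ 14707.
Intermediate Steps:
E(l) = 2 + l
g(S, x) = 2*S*(2 + S) (g(S, x) = 2*((2 + S)*S) = 2*(S*(2 + S)) = 2*S*(2 + S))
R(a, v) = a/3 + 2*v/9 (R(a, v) = (3*a + 2*v)/9 = (2*v + 3*a)/9 = a/3 + 2*v/9)
C = 17576/729 (C = ((⅓)*(-2) + 2*(2*2*(2 + 2))/9)³ = (-⅔ + 2*(2*2*4)/9)³ = (-⅔ + (2/9)*16)³ = (-⅔ + 32/9)³ = (26/9)³ = 17576/729 ≈ 24.110)
(221 + C)*60 = (221 + 17576/729)*60 = (178685/729)*60 = 3573700/243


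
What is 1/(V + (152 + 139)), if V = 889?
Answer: 1/1180 ≈ 0.00084746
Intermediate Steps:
1/(V + (152 + 139)) = 1/(889 + (152 + 139)) = 1/(889 + 291) = 1/1180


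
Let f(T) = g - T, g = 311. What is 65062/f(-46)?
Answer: 65062/357 ≈ 182.25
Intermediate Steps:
f(T) = 311 - T
65062/f(-46) = 65062/(311 - 1*(-46)) = 65062/(311 + 46) = 65062/357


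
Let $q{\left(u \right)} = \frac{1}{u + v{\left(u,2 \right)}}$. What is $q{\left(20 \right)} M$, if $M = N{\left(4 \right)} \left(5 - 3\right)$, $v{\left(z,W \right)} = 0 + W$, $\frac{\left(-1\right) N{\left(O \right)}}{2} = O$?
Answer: $- \frac{8}{11} \approx -0.72727$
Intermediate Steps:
$N{\left(O \right)} = - 2 O$
$v{\left(z,W \right)} = W$
$M = -16$ ($M = \left(-2\right) 4 \left(5 - 3\right) = \left(-8\right) 2 = -16$)
$q{\left(u \right)} = \frac{1}{2 + u}$ ($q{\left(u \right)} = \frac{1}{u + 2} = \frac{1}{2 + u}$)
$q{\left(20 \right)} M = \frac{1}{2 + 20} \left(-16\right) = \frac{1}{22} \left(-16\right) = - \frac{8}{11}$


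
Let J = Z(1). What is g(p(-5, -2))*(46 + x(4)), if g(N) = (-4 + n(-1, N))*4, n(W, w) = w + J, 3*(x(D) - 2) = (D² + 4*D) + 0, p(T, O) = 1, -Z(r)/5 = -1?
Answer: 1408/3 ≈ 469.33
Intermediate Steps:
Z(r) = 5 (Z(r) = -5*(-1) = 5)
J = 5
x(D) = 2 + D²/3 + 4*D/3 (x(D) = 2 + ((D² + 4*D) + 0)/3 = 2 + (D² + 4*D)/3 = 2 + (D²/3 + 4*D/3) = 2 + D²/3 + 4*D/3)
n(W, w) = 5 + w (n(W, w) = w + 5 = 5 + w)
g(N) = 4 + 4*N (g(N) = (-4 + (5 + N))*4 = (1 + N)*4 = 4 + 4*N)
g(p(-5, -2))*(46 + x(4)) = (4 + 4*1)*(46 + (2 + (⅓)*4² + (4/3)*4)) = (4 + 4)*(46 + (2 + (⅓)*16 + 16/3)) = 8*(46 + (2 + 16/3 + 16/3)) = 8*(46 + 38/3) = 8*(176/3) = 1408/3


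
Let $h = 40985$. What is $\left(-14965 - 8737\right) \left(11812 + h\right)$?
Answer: $-1251394494$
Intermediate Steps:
$\left(-14965 - 8737\right) \left(11812 + h\right) = \left(-14965 - 8737\right) \left(11812 + 40985\right) = \left(-23702\right) 52797 = -1251394494$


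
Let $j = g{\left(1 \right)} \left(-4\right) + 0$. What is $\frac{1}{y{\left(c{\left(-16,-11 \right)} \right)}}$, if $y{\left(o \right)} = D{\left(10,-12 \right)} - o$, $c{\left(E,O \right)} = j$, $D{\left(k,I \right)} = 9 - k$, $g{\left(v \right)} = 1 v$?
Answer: $\frac{1}{3} \approx 0.33333$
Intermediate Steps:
$g{\left(v \right)} = v$
$j = -4$ ($j = 1 \left(-4\right) + 0 = -4 + 0 = -4$)
$c{\left(E,O \right)} = -4$
$y{\left(o \right)} = -1 - o$ ($y{\left(o \right)} = \left(9 - 10\right) - o = -1 - o$)
$\frac{1}{y{\left(c{\left(-16,-11 \right)} \right)}} = \frac{1}{-1 - -4} = \frac{1}{-1 + 4} = \frac{1}{3}$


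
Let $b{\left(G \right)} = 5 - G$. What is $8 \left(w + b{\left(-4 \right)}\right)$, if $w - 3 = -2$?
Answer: $80$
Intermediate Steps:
$w = 1$ ($w = 3 - 2 = 1$)
$8 \left(w + b{\left(-4 \right)}\right) = 8 \left(1 + \left(5 - -4\right)\right) = 8 \left(1 + \left(5 + 4\right)\right) = 8 \left(1 + 9\right) = 8 \cdot 10 = 80$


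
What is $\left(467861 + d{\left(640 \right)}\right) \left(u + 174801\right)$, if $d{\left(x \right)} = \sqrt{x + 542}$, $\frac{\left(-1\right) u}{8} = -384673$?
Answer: $1521570526285 + 3252185 \sqrt{1182} \approx 1.5217 \cdot 10^{12}$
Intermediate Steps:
$u = 3077384$ ($u = \left(-8\right) \left(-384673\right) = 3077384$)
$d{\left(x \right)} = \sqrt{542 + x}$
$\left(467861 + d{\left(640 \right)}\right) \left(u + 174801\right) = \left(467861 + \sqrt{542 + 640}\right) \left(3077384 + 174801\right) = \left(467861 + \sqrt{1182}\right) 3252185 = 1521570526285 + 3252185 \sqrt{1182}$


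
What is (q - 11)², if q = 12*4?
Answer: 1369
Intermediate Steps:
q = 48
(q - 11)² = (48 - 11)² = 37² = 1369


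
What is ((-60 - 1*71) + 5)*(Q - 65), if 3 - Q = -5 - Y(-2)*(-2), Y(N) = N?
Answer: 6678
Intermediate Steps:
Q = 12 (Q = 3 - (-5 - (-2)*(-2)) = 3 - (-5 - 1*4) = 3 - (-5 - 4) = 3 - 1*(-9) = 3 + 9 = 12)
((-60 - 1*71) + 5)*(Q - 65) = ((-60 - 1*71) + 5)*(12 - 65) = ((-60 - 71) + 5)*(-53) = (-131 + 5)*(-53) = -126*(-53) = 6678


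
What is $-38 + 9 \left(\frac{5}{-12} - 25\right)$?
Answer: $- \frac{1067}{4} \approx -266.75$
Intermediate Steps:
$-38 + 9 \left(\frac{5}{-12} - 25\right) = -38 + 9 \left(5 \left(- \frac{1}{12}\right) - 25\right) = -38 + 9 \left(- \frac{5}{12} - 25\right) = -38 + 9 \left(- \frac{305}{12}\right) = -38 - \frac{915}{4} = - \frac{1067}{4}$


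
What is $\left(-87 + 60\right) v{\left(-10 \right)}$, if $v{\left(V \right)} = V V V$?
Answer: $27000$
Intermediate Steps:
$v{\left(V \right)} = V^{3}$ ($v{\left(V \right)} = V^{2} V = V^{3}$)
$\left(-87 + 60\right) v{\left(-10 \right)} = \left(-87 + 60\right) \left(-10\right)^{3} = \left(-27\right) \left(-1000\right) = 27000$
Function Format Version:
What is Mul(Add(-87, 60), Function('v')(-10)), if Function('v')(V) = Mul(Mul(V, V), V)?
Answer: 27000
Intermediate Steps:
Function('v')(V) = Pow(V, 3) (Function('v')(V) = Mul(Pow(V, 2), V) = Pow(V, 3))
Mul(Add(-87, 60), Function('v')(-10)) = Mul(Add(-87, 60), Pow(-10, 3)) = Mul(-27, -1000) = 27000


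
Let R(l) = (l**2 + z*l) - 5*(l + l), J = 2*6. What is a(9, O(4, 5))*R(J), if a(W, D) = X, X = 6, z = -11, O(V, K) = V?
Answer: -648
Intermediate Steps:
J = 12
a(W, D) = 6
R(l) = l**2 - 21*l (R(l) = (l**2 - 11*l) - 5*(l + l) = (l**2 - 11*l) - 10*l = l**2 - 21*l)
a(9, O(4, 5))*R(J) = 6*(12*(-21 + 12)) = 6*(12*(-9)) = 6*(-108) = -648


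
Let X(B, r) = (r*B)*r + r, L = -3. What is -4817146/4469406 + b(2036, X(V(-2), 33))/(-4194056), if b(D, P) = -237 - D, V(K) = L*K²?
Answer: -10096610562169/9372469525368 ≈ -1.0773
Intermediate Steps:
V(K) = -3*K²
X(B, r) = r + B*r² (X(B, r) = (B*r)*r + r = B*r² + r = r + B*r²)
-4817146/4469406 + b(2036, X(V(-2), 33))/(-4194056) = -4817146/4469406 + (-237 - 1*2036)/(-4194056) = -4817146*1/4469406 + (-237 - 2036)*(-1/4194056) = -2408573/2234703 - 2273*(-1/4194056) = -2408573/2234703 + 2273/4194056 = -10096610562169/9372469525368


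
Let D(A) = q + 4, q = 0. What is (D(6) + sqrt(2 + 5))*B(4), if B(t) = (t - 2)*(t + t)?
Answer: 64 + 16*sqrt(7) ≈ 106.33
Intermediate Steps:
B(t) = 2*t*(-2 + t) (B(t) = (-2 + t)*(2*t) = 2*t*(-2 + t))
D(A) = 4 (D(A) = 0 + 4 = 4)
(D(6) + sqrt(2 + 5))*B(4) = (4 + sqrt(2 + 5))*(2*4*(-2 + 4)) = (4 + sqrt(7))*(2*4*2) = (4 + sqrt(7))*16 = 64 + 16*sqrt(7)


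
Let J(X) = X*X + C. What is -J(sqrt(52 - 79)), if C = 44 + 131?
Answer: -148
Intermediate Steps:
C = 175
J(X) = 175 + X**2 (J(X) = X*X + 175 = X**2 + 175 = 175 + X**2)
-J(sqrt(52 - 79)) = -(175 + (sqrt(52 - 79))**2) = -(175 + (sqrt(-27))**2) = -(175 + (3*I*sqrt(3))**2) = -(175 - 27) = -1*148 = -148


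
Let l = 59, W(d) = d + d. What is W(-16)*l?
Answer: -1888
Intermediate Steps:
W(d) = 2*d
W(-16)*l = (2*(-16))*59 = -32*59 = -1888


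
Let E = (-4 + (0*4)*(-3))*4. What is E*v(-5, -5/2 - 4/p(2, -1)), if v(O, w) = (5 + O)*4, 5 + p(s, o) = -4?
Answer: 0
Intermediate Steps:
p(s, o) = -9 (p(s, o) = -5 - 4 = -9)
E = -16 (E = (-4 + 0*(-3))*4 = (-4 + 0)*4 = -4*4 = -16)
v(O, w) = 20 + 4*O
E*v(-5, -5/2 - 4/p(2, -1)) = -16*(20 + 4*(-5)) = -16*(20 - 20) = -16*0 = 0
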